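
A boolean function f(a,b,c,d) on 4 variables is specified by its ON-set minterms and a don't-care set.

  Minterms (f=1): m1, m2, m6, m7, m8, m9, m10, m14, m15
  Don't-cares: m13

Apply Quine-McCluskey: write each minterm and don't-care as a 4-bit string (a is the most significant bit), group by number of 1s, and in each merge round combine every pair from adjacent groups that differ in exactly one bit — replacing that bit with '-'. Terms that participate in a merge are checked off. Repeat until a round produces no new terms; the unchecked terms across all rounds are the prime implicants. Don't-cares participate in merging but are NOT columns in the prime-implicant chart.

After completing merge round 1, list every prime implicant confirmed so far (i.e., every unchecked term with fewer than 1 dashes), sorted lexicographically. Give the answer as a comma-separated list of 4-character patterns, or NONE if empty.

NONE

size-2^0 implicants → 0001(✓)  0010(✓)  0110(✓)  0111(✓)  1000(✓)  1001(✓)  1010(✓)  1101(✓)  1110(✓)  1111(✓)
size-2^1 implicants → -001  -010(✓)  -110(✓)  -111(✓)  0-10(✓)  011-(✓)  1-01  1-10(✓)  10-0  100-  11-1  111-(✓)
size-2^2 implicants → --10  -11-
Unchecked terms (primes): --10, -001, -11-, 1-01, 10-0, 100-, 11-1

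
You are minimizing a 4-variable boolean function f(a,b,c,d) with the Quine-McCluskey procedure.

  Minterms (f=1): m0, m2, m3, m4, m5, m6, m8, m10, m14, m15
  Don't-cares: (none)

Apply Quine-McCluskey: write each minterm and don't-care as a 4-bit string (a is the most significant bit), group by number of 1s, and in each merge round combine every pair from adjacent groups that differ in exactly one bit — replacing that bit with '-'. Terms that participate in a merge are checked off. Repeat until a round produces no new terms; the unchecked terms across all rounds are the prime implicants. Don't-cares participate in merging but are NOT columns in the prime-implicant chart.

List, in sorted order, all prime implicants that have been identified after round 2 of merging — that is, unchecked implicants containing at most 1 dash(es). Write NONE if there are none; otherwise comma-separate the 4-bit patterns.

Round 0: 0000✓ 0010✓ 0011✓ 0100✓ 0101✓ 0110✓ 1000✓ 1010✓ 1110✓ 1111✓
Round 1: -000✓ -010✓ -110✓ 0-00✓ 0-10✓ 00-0✓ 001- 01-0✓ 010- 1-10✓ 10-0✓ 111-
Round 2: --10 -0-0 0--0
PIs = {--10, -0-0, 0--0, 001-, 010-, 111-}

001-, 010-, 111-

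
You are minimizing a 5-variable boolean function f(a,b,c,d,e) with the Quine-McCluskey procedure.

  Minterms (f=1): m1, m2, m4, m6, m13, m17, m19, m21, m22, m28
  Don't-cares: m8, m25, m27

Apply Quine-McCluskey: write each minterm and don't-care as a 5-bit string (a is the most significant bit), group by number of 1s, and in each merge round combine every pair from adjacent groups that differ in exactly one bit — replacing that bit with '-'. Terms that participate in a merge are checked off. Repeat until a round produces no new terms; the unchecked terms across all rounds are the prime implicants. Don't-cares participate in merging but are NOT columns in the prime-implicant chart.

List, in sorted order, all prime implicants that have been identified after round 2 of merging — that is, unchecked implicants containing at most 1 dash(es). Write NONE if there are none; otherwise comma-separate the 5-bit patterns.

-0001, -0110, 00-10, 001-0, 01000, 01101, 10-01, 11100

[col 0] 00001*, 00010*, 00100*, 00110*, 01000, 01101, 10001*, 10011*, 10101*, 10110*, 11001*, 11011*, 11100
[col 1] -0001, -0110, 00-10, 001-0, 1-001*, 1-011*, 10-01, 100-1*, 110-1*
[col 2] 1-0-1
Prime implicants: -0001, -0110, 00-10, 001-0, 01000, 01101, 1-0-1, 10-01, 11100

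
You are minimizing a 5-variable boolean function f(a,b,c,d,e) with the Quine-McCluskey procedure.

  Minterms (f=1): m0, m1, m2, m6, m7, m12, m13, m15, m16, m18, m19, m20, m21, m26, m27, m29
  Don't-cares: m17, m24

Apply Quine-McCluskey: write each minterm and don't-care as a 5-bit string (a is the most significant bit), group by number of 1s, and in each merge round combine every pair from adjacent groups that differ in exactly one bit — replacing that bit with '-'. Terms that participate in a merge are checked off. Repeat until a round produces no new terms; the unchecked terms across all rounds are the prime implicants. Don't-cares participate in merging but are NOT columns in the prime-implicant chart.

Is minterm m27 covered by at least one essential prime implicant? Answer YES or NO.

size-2^0 implicants → 00000(✓)  00001(✓)  00010(✓)  00110(✓)  00111(✓)  01100(✓)  01101(✓)  01111(✓)  10000(✓)  10001(✓)  10010(✓)  10011(✓)  10100(✓)  10101(✓)  11000(✓)  11010(✓)  11011(✓)  11101(✓)
size-2^1 implicants → -0000(✓)  -0001(✓)  -0010(✓)  -1101  0-111  00-10  000-0(✓)  0000-(✓)  0011-  011-1  0110-  1-000(✓)  1-010(✓)  1-011(✓)  1-101  10-00(✓)  10-01(✓)  100-0(✓)  100-1(✓)  1000-(✓)  1001-(✓)  1010-(✓)  110-0(✓)  1101-(✓)
size-2^2 implicants → -00-0  -000-  1-0-0  1-01-  10-0-  100--
Unchecked terms (primes): -00-0, -000-, -1101, 0-111, 00-10, 0011-, 011-1, 0110-, 1-0-0, 1-01-, 1-101, 10-0-, 100--
Minterm coverage:
  m0 ⊆ -00-0,-000-
  m1 ⊆ -000- [E]
  m2 ⊆ -00-0,00-10
  m6 ⊆ 00-10,0011-
  m7 ⊆ 0-111,0011-
  m12 ⊆ 0110- [E]
  m13 ⊆ -1101,011-1,0110-
  m15 ⊆ 0-111,011-1
  m16 ⊆ -00-0,-000-,1-0-0,10-0-,100--
  m18 ⊆ -00-0,1-0-0,1-01-,100--
  m19 ⊆ 1-01-,100--
  m20 ⊆ 10-0- [E]
  m21 ⊆ 1-101,10-0-
  m26 ⊆ 1-0-0,1-01-
  m27 ⊆ 1-01- [E]
  m29 ⊆ -1101,1-101
E = {-000-, 0110-, 1-01-, 10-0-}

YES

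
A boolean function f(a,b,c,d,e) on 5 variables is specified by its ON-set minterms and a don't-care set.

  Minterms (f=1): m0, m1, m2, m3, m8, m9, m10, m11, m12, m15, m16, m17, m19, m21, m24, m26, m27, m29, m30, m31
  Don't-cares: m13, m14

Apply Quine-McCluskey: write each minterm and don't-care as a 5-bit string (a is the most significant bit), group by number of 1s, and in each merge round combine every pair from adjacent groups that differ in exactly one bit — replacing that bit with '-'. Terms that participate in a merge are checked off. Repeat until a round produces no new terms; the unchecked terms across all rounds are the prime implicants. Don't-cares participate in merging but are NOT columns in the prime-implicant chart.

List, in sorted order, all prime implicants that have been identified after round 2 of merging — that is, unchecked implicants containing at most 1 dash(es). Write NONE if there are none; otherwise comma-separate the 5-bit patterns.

1-101, 10-01

Round 0: 00000✓ 00001✓ 00010✓ 00011✓ 01000✓ 01001✓ 01010✓ 01011✓ 01100✓ 01101✓ 01110✓ 01111✓ 10000✓ 10001✓ 10011✓ 10101✓ 11000✓ 11010✓ 11011✓ 11101✓ 11110✓ 11111✓
Round 1: -0000✓ -0001✓ -0011✓ -1000✓ -1010✓ -1011✓ -1101✓ -1110✓ -1111✓ 0-000✓ 0-001✓ 0-010✓ 0-011✓ 000-0✓ 000-1✓ 0000-✓ 0001-✓ 01-00✓ 01-01✓ 01-10✓ 01-11✓ 010-0✓ 010-1✓ 0100-✓ 0101-✓ 011-0✓ 011-1✓ 0110-✓ 0111-✓ 1-000✓ 1-011✓ 1-101 10-01 100-1✓ 1000-✓ 11-10✓ 11-11✓ 110-0✓ 1101-✓ 111-1✓ 1111-✓
Round 2: --000 --011 -00-1 -000- -1-10✓ -1-11✓ -10-0 -101-✓ -11-1 -111-✓ 0-0-0✓ 0-0-1✓ 0-00-✓ 0-01-✓ 000--✓ 01--0✓ 01--1✓ 01-0-✓ 01-1-✓ 010--✓ 011--✓ 11-1-✓
Round 3: -1-1- 0-0-- 01---
PIs = {--000, --011, -00-1, -000-, -1-1-, -10-0, -11-1, 0-0--, 01---, 1-101, 10-01}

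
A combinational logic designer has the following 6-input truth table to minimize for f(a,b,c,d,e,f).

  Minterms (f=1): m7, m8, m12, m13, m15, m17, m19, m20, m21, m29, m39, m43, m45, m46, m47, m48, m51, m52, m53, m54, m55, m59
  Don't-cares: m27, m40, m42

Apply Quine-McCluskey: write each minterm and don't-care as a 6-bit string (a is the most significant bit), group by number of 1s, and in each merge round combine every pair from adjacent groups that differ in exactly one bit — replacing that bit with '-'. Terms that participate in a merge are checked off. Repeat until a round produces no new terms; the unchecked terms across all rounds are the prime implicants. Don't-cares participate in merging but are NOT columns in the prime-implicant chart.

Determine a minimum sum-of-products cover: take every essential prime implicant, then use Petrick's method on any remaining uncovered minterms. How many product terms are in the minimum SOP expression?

[col 0] 000111*, 001000*, 001100*, 001101*, 001111*, 010001*, 010011*, 010100*, 010101*, 011011*, 011101*, 100111*, 101000*, 101010*, 101011*, 101101*, 101110*, 101111*, 110000*, 110011*, 110100*, 110101*, 110110*, 110111*, 111011*
[col 1] -00111*, -01000, -01101*, -01111*, -10011*, -10100*, -10101*, -11011*, 0-1101, 00-111*, 001-00, 0011-1*, 00110-, 01-011*, 01-101, 010-01, 0100-1, 01010-*, 1-0111, 1-1011, 10-111*, 101-10*, 101-11*, 1010-0, 10101-*, 1011-1*, 10111-*, 11-011*, 110-00, 110-11, 1101-0*, 1101-1*, 11010-*, 11011-*
[col 2] -0-111, -011-1, -1-011, -1010-, 101-1-, 1101--
Prime implicants: -0-111, -01000, -011-1, -1-011, -1010-, 0-1101, 001-00, 00110-, 01-101, 010-01, 0100-1, 1-0111, 1-1011, 101-1-, 1010-0, 110-00, 110-11, 1101--
PI chart (minterm → PIs covering it):
  7 | -0-111  (sole → essential)
  8 | -01000,001-00
  12 | 001-00,00110-
  13 | -011-1,0-1101,00110-
  15 | -0-111,-011-1
  17 | 010-01,0100-1
  19 | -1-011,0100-1
  20 | -1010-  (sole → essential)
  21 | -1010-,01-101,010-01
  29 | 0-1101,01-101
  39 | -0-111,1-0111
  43 | 1-1011,101-1-
  45 | -011-1  (sole → essential)
  46 | 101-1-  (sole → essential)
  47 | -0-111,-011-1,101-1-
  48 | 110-00  (sole → essential)
  51 | -1-011,110-11
  52 | -1010-,110-00,1101--
  53 | -1010-,1101--
  54 | 1101--  (sole → essential)
  55 | 1-0111,110-11,1101--
  59 | -1-011,1-1011
Essential prime implicants: -0-111, -011-1, -1010-, 101-1-, 110-00, 1101--
Petrick residual → -1-011, 0-1101, 001-00, 010-01
Minimum SOP uses 10 PIs: b'def + b'cdf + bd'ef + bc'de' + a'cde'f + a'b'ce'f' + a'bc'e'f + ab'ce + abc'e'f' + abc'd

10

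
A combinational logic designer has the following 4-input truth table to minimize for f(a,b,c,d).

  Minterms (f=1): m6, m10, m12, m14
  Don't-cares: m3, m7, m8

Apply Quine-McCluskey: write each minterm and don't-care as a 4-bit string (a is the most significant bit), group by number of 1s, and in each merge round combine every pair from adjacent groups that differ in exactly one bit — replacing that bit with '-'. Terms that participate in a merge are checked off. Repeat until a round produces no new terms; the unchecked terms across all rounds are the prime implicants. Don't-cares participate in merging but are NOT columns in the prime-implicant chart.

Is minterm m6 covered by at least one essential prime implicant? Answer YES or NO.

NO

[col 0] 0011*, 0110*, 0111*, 1000*, 1010*, 1100*, 1110*
[col 1] -110, 0-11, 011-, 1-00*, 1-10*, 10-0*, 11-0*
[col 2] 1--0
Prime implicants: -110, 0-11, 011-, 1--0
PI chart (minterm → PIs covering it):
  6 | -110,011-
  10 | 1--0  (sole → essential)
  12 | 1--0  (sole → essential)
  14 | -110,1--0
Essential prime implicants: 1--0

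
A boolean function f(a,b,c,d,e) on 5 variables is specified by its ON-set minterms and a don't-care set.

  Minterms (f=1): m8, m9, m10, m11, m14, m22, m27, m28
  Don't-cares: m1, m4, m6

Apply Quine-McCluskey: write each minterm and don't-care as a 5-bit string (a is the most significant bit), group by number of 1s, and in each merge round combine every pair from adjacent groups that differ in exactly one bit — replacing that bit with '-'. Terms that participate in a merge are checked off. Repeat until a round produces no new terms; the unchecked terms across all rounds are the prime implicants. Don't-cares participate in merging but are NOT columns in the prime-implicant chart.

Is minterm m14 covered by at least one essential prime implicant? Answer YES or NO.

[col 0] 00001*, 00100*, 00110*, 01000*, 01001*, 01010*, 01011*, 01110*, 10110*, 11011*, 11100
[col 1] -0110, -1011, 0-001, 0-110, 001-0, 01-10, 010-0*, 010-1*, 0100-*, 0101-*
[col 2] 010--
Prime implicants: -0110, -1011, 0-001, 0-110, 001-0, 01-10, 010--, 11100
PI chart (minterm → PIs covering it):
  8 | 010--  (sole → essential)
  9 | 0-001,010--
  10 | 01-10,010--
  11 | -1011,010--
  14 | 0-110,01-10
  22 | -0110  (sole → essential)
  27 | -1011  (sole → essential)
  28 | 11100  (sole → essential)
Essential prime implicants: -0110, -1011, 010--, 11100

NO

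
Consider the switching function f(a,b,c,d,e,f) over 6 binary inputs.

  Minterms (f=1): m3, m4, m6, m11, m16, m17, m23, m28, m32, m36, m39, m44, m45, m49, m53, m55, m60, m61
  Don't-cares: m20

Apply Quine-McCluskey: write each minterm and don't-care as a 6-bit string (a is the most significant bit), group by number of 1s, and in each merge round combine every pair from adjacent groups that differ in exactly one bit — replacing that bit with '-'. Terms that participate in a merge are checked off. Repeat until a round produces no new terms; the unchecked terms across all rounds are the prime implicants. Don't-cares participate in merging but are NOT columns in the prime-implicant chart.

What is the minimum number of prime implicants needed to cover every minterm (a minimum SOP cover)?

[col 0] 000011*, 000100*, 000110*, 001011*, 010000*, 010001*, 010100*, 010111*, 011100*, 100000*, 100100*, 100111*, 101100*, 101101*, 110001*, 110101*, 110111*, 111100*, 111101*
[col 1] -00100, -10001, -10111, -11100, 0-0100, 00-011, 0001-0, 01-100, 010-00, 01000-, 1-0111, 1-1100*, 1-1101*, 10-100, 100-00, 10110-*, 11-101, 110-01, 1101-1, 11110-*
[col 2] 1-110-
Prime implicants: -00100, -10001, -10111, -11100, 0-0100, 00-011, 0001-0, 01-100, 010-00, 01000-, 1-0111, 1-110-, 10-100, 100-00, 11-101, 110-01, 1101-1
PI chart (minterm → PIs covering it):
  3 | 00-011  (sole → essential)
  4 | -00100,0-0100,0001-0
  6 | 0001-0  (sole → essential)
  11 | 00-011  (sole → essential)
  16 | 010-00,01000-
  17 | -10001,01000-
  23 | -10111  (sole → essential)
  28 | -11100,01-100
  32 | 100-00  (sole → essential)
  36 | -00100,10-100,100-00
  39 | 1-0111  (sole → essential)
  44 | 1-110-,10-100
  45 | 1-110-  (sole → essential)
  49 | -10001,110-01
  53 | 11-101,110-01,1101-1
  55 | -10111,1-0111,1101-1
  60 | -11100,1-110-
  61 | 1-110-,11-101
Essential prime implicants: -10111, 00-011, 0001-0, 1-0111, 1-110-, 100-00
Petrick residual → -11100, 01000-, 110-01
Minimum SOP uses 9 PIs: bc'def + bcde'f' + a'b'd'ef + a'b'c'df' + a'bc'd'e' + ac'def + acde' + ab'c'e'f' + abc'e'f

9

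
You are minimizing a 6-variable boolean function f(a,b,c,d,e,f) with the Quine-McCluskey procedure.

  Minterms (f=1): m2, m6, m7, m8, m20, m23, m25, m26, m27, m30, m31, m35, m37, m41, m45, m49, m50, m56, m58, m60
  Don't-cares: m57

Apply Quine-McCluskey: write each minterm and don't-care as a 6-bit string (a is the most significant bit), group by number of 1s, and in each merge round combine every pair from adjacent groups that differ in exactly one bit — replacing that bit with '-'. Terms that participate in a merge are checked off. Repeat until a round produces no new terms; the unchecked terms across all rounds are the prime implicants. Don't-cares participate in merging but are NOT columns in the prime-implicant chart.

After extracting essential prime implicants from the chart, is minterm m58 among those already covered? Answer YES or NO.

YES

size-2^0 implicants → 000010(✓)  000110(✓)  000111(✓)  001000  010100  010111(✓)  011001(✓)  011010(✓)  011011(✓)  011110(✓)  011111(✓)  100011  100101(✓)  101001(✓)  101101(✓)  110001(✓)  110010(✓)  111000(✓)  111001(✓)  111010(✓)  111100(✓)
size-2^1 implicants → -11001  -11010  0-0111  000-10  00011-  01-111  011-10(✓)  011-11(✓)  0110-1  01101-(✓)  01111-(✓)  1-1001  10-101  101-01  11-001  11-010  111-00  1110-0  11100-
size-2^2 implicants → 011-1-
Unchecked terms (primes): -11001, -11010, 0-0111, 000-10, 00011-, 001000, 01-111, 010100, 011-1-, 0110-1, 1-1001, 10-101, 100011, 101-01, 11-001, 11-010, 111-00, 1110-0, 11100-
Minterm coverage:
  m2 ⊆ 000-10 [E]
  m6 ⊆ 000-10,00011-
  m7 ⊆ 0-0111,00011-
  m8 ⊆ 001000 [E]
  m20 ⊆ 010100 [E]
  m23 ⊆ 0-0111,01-111
  m25 ⊆ -11001,0110-1
  m26 ⊆ -11010,011-1-
  m27 ⊆ 011-1-,0110-1
  m30 ⊆ 011-1- [E]
  m31 ⊆ 01-111,011-1-
  m35 ⊆ 100011 [E]
  m37 ⊆ 10-101 [E]
  m41 ⊆ 1-1001,101-01
  m45 ⊆ 10-101,101-01
  m49 ⊆ 11-001 [E]
  m50 ⊆ 11-010 [E]
  m56 ⊆ 111-00,1110-0,11100-
  m58 ⊆ -11010,11-010,1110-0
  m60 ⊆ 111-00 [E]
E = {000-10, 001000, 010100, 011-1-, 10-101, 100011, 11-001, 11-010, 111-00}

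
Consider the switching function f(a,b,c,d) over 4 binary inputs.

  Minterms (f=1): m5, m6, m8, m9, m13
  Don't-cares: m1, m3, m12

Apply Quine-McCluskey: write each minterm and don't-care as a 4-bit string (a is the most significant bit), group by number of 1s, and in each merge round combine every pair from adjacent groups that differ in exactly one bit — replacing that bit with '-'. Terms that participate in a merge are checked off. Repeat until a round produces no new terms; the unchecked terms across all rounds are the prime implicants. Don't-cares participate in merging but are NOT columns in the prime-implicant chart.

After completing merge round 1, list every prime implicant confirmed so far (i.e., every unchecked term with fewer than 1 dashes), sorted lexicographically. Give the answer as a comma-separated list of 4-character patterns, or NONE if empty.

0110

[col 0] 0001*, 0011*, 0101*, 0110, 1000*, 1001*, 1100*, 1101*
[col 1] -001*, -101*, 0-01*, 00-1, 1-00*, 1-01*, 100-*, 110-*
[col 2] --01, 1-0-
Prime implicants: --01, 00-1, 0110, 1-0-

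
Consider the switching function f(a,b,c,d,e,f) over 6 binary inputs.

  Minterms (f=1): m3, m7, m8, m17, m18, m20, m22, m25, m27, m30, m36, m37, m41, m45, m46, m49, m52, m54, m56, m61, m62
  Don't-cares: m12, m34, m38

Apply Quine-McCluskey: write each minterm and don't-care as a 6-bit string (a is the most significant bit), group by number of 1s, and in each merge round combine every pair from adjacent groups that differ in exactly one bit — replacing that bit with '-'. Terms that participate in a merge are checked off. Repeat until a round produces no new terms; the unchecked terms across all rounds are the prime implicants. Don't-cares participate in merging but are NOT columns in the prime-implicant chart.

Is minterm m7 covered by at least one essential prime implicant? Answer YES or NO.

size-2^0 implicants → 000011(✓)  000111(✓)  001000(✓)  001100(✓)  010001(✓)  010010(✓)  010100(✓)  010110(✓)  011001(✓)  011011(✓)  011110(✓)  100010(✓)  100100(✓)  100101(✓)  100110(✓)  101001(✓)  101101(✓)  101110(✓)  110001(✓)  110100(✓)  110110(✓)  111000  111101(✓)  111110(✓)
size-2^1 implicants → -10001  -10100(✓)  -10110(✓)  -11110(✓)  000-11  001-00  01-001  01-110(✓)  010-10  0101-0(✓)  0110-1  1-0100(✓)  1-0110(✓)  1-1101  1-1110(✓)  10-101  10-110(✓)  100-10  1001-0(✓)  10010-  101-01  11-110(✓)  1101-0(✓)
size-2^2 implicants → -1-110  -101-0  1--110  1-01-0
Unchecked terms (primes): -1-110, -10001, -101-0, 000-11, 001-00, 01-001, 010-10, 0110-1, 1--110, 1-01-0, 1-1101, 10-101, 100-10, 10010-, 101-01, 111000
Minterm coverage:
  m3 ⊆ 000-11 [E]
  m7 ⊆ 000-11 [E]
  m8 ⊆ 001-00 [E]
  m17 ⊆ -10001,01-001
  m18 ⊆ 010-10 [E]
  m20 ⊆ -101-0 [E]
  m22 ⊆ -1-110,-101-0,010-10
  m25 ⊆ 01-001,0110-1
  m27 ⊆ 0110-1 [E]
  m30 ⊆ -1-110 [E]
  m36 ⊆ 1-01-0,10010-
  m37 ⊆ 10-101,10010-
  m41 ⊆ 101-01 [E]
  m45 ⊆ 1-1101,10-101,101-01
  m46 ⊆ 1--110 [E]
  m49 ⊆ -10001 [E]
  m52 ⊆ -101-0,1-01-0
  m54 ⊆ -1-110,-101-0,1--110,1-01-0
  m56 ⊆ 111000 [E]
  m61 ⊆ 1-1101 [E]
  m62 ⊆ -1-110,1--110
E = {-1-110, -10001, -101-0, 000-11, 001-00, 010-10, 0110-1, 1--110, 1-1101, 101-01, 111000}

YES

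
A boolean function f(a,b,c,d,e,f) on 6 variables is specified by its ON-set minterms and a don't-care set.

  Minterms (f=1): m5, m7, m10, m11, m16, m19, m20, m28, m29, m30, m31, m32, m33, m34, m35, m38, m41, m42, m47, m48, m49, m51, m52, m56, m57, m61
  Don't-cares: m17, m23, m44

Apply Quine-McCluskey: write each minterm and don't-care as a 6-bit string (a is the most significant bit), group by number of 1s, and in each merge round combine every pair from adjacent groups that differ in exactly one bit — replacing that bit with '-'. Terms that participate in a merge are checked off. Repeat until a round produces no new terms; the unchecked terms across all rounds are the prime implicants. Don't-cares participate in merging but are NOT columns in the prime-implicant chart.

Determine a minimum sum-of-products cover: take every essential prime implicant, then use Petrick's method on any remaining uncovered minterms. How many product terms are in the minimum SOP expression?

12

size-2^0 implicants → 000101(✓)  000111(✓)  001010(✓)  001011(✓)  010000(✓)  010001(✓)  010011(✓)  010100(✓)  010111(✓)  011100(✓)  011101(✓)  011110(✓)  011111(✓)  100000(✓)  100001(✓)  100010(✓)  100011(✓)  100110(✓)  101001(✓)  101010(✓)  101100  101111  110000(✓)  110001(✓)  110011(✓)  110100(✓)  111000(✓)  111001(✓)  111101(✓)
size-2^1 implicants → -01010  -10000(✓)  -10001(✓)  -10011(✓)  -10100(✓)  -11101  0-0111  0001-1  00101-  01-100  01-111  010-00(✓)  010-11  0100-1(✓)  01000-(✓)  0111-0(✓)  0111-1(✓)  01110-(✓)  01111-(✓)  1-0000(✓)  1-0001(✓)  1-0011(✓)  1-1001(✓)  10-001(✓)  10-010  100-10  1000-0(✓)  1000-1(✓)  10000-(✓)  10001-(✓)  11-000(✓)  11-001(✓)  110-00(✓)  1100-1(✓)  11000-(✓)  111-01  11100-(✓)
size-2^2 implicants → -10-00  -100-1  -1000-  0111--  1--001  1-00-1  1-000-  1000--  11-00-
Unchecked terms (primes): -01010, -10-00, -100-1, -1000-, -11101, 0-0111, 0001-1, 00101-, 01-100, 01-111, 010-11, 0111--, 1--001, 1-00-1, 1-000-, 10-010, 100-10, 1000--, 101100, 101111, 11-00-, 111-01
Minterm coverage:
  m5 ⊆ 0001-1 [E]
  m7 ⊆ 0-0111,0001-1
  m10 ⊆ -01010,00101-
  m11 ⊆ 00101- [E]
  m16 ⊆ -10-00,-1000-
  m19 ⊆ -100-1,010-11
  m20 ⊆ -10-00,01-100
  m28 ⊆ 01-100,0111--
  m29 ⊆ -11101,0111--
  m30 ⊆ 0111-- [E]
  m31 ⊆ 01-111,0111--
  m32 ⊆ 1-000-,1000--
  m33 ⊆ 1--001,1-00-1,1-000-,1000--
  m34 ⊆ 10-010,100-10,1000--
  m35 ⊆ 1-00-1,1000--
  m38 ⊆ 100-10 [E]
  m41 ⊆ 1--001 [E]
  m42 ⊆ -01010,10-010
  m47 ⊆ 101111 [E]
  m48 ⊆ -10-00,-1000-,1-000-,11-00-
  m49 ⊆ -100-1,-1000-,1--001,1-00-1,1-000-,11-00-
  m51 ⊆ -100-1,1-00-1
  m52 ⊆ -10-00 [E]
  m56 ⊆ 11-00- [E]
  m57 ⊆ 1--001,11-00-,111-01
  m61 ⊆ -11101,111-01
E = {-10-00, 0001-1, 00101-, 0111--, 1--001, 100-10, 101111, 11-00-}
Petrick residual → -01010, -100-1, -11101, 1000--
Cover = b'cd'ef' + bc'e'f' + bc'd'f + bcde'f + a'b'c'df + a'b'cd'e + a'bcd + ad'e'f + ab'c'ef' + ab'c'd' + ab'cdef + abd'e'  |cover|=12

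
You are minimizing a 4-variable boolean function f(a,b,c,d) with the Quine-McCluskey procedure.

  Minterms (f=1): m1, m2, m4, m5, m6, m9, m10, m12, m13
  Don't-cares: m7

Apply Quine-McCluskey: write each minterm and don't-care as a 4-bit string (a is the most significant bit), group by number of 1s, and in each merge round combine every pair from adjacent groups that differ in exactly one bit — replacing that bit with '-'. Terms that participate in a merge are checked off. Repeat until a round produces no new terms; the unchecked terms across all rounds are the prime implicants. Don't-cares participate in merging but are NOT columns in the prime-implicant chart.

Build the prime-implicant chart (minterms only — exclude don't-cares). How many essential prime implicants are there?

[col 0] 0001*, 0010*, 0100*, 0101*, 0110*, 0111*, 1001*, 1010*, 1100*, 1101*
[col 1] -001*, -010, -100*, -101*, 0-01*, 0-10, 01-0*, 01-1*, 010-*, 011-*, 1-01*, 110-*
[col 2] --01, -10-, 01--
Prime implicants: --01, -010, -10-, 0-10, 01--
PI chart (minterm → PIs covering it):
  1 | --01  (sole → essential)
  2 | -010,0-10
  4 | -10-,01--
  5 | --01,-10-,01--
  6 | 0-10,01--
  9 | --01  (sole → essential)
  10 | -010  (sole → essential)
  12 | -10-  (sole → essential)
  13 | --01,-10-
Essential prime implicants: --01, -010, -10-

3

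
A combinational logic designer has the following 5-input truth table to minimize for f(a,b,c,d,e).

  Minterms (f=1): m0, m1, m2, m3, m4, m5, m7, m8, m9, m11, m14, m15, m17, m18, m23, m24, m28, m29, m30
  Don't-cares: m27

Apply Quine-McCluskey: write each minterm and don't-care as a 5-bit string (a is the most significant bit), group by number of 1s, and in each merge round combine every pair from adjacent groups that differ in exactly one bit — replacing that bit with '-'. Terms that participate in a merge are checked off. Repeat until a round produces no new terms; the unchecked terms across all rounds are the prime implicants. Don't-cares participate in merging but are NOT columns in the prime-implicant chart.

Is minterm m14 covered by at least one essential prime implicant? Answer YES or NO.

size-2^0 implicants → 00000(✓)  00001(✓)  00010(✓)  00011(✓)  00100(✓)  00101(✓)  00111(✓)  01000(✓)  01001(✓)  01011(✓)  01110(✓)  01111(✓)  10001(✓)  10010(✓)  10111(✓)  11000(✓)  11011(✓)  11100(✓)  11101(✓)  11110(✓)
size-2^1 implicants → -0001  -0010  -0111  -1000  -1011  -1110  0-000(✓)  0-001(✓)  0-011(✓)  0-111(✓)  00-00(✓)  00-01(✓)  00-11(✓)  000-0(✓)  000-1(✓)  0000-(✓)  0001-(✓)  001-1(✓)  0010-(✓)  01-11(✓)  010-1(✓)  0100-(✓)  0111-  11-00  111-0  1110-
size-2^2 implicants → 0--11  0-0-1  0-00-  00--1  00-0-  000--
Unchecked terms (primes): -0001, -0010, -0111, -1000, -1011, -1110, 0--11, 0-0-1, 0-00-, 00--1, 00-0-, 000--, 0111-, 11-00, 111-0, 1110-
Minterm coverage:
  m0 ⊆ 0-00-,00-0-,000--
  m1 ⊆ -0001,0-0-1,0-00-,00--1,00-0-,000--
  m2 ⊆ -0010,000--
  m3 ⊆ 0--11,0-0-1,00--1,000--
  m4 ⊆ 00-0- [E]
  m5 ⊆ 00--1,00-0-
  m7 ⊆ -0111,0--11,00--1
  m8 ⊆ -1000,0-00-
  m9 ⊆ 0-0-1,0-00-
  m11 ⊆ -1011,0--11,0-0-1
  m14 ⊆ -1110,0111-
  m15 ⊆ 0--11,0111-
  m17 ⊆ -0001 [E]
  m18 ⊆ -0010 [E]
  m23 ⊆ -0111 [E]
  m24 ⊆ -1000,11-00
  m28 ⊆ 11-00,111-0,1110-
  m29 ⊆ 1110- [E]
  m30 ⊆ -1110,111-0
E = {-0001, -0010, -0111, 00-0-, 1110-}

NO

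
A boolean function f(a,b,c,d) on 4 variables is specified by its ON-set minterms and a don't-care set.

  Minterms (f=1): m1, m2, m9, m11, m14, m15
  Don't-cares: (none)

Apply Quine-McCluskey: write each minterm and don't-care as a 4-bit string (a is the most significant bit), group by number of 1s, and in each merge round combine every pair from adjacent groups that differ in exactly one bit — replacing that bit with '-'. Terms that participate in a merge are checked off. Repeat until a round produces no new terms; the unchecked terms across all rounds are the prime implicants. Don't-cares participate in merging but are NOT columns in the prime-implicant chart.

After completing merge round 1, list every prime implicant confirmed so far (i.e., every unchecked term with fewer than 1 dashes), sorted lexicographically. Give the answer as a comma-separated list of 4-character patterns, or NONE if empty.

Round 0: 0001✓ 0010 1001✓ 1011✓ 1110✓ 1111✓
Round 1: -001 1-11 10-1 111-
PIs = {-001, 0010, 1-11, 10-1, 111-}

0010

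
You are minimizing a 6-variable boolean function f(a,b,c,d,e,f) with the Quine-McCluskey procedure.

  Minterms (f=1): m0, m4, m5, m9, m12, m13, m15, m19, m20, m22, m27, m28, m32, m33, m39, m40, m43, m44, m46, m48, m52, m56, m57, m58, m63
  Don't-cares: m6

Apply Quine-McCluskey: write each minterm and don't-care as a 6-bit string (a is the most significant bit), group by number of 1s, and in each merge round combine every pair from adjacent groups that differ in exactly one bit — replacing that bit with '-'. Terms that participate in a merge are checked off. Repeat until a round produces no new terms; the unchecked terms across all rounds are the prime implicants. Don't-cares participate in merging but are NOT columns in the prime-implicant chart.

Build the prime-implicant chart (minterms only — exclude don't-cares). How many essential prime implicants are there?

13

[col 0] 000000*, 000100*, 000101*, 000110*, 001001*, 001100*, 001101*, 001111*, 010011*, 010100*, 010110*, 011011*, 011100*, 100000*, 100001*, 100111, 101000*, 101011, 101100*, 101110*, 110000*, 110100*, 111000*, 111001*, 111010*, 111111
[col 1] -00000, -01100, -10100, 0-0100*, 0-0110*, 0-1100*, 00-100*, 00-101*, 000-00, 0001-0*, 00010-*, 001-01, 0011-1, 00110-*, 01-011, 01-100*, 0101-0*, 1-0000*, 1-1000*, 10-000*, 10000-, 101-00, 1011-0, 11-000*, 110-00, 1110-0, 11100-
[col 2] 0--100, 0-01-0, 00-10-, 1--000
Prime implicants: -00000, -01100, -10100, 0--100, 0-01-0, 00-10-, 000-00, 001-01, 0011-1, 01-011, 1--000, 10000-, 100111, 101-00, 101011, 1011-0, 110-00, 1110-0, 11100-, 111111
PI chart (minterm → PIs covering it):
  0 | -00000,000-00
  4 | 0--100,0-01-0,00-10-,000-00
  5 | 00-10-  (sole → essential)
  9 | 001-01  (sole → essential)
  12 | -01100,0--100,00-10-
  13 | 00-10-,001-01,0011-1
  15 | 0011-1  (sole → essential)
  19 | 01-011  (sole → essential)
  20 | -10100,0--100,0-01-0
  22 | 0-01-0  (sole → essential)
  27 | 01-011  (sole → essential)
  28 | 0--100  (sole → essential)
  32 | -00000,1--000,10000-
  33 | 10000-  (sole → essential)
  39 | 100111  (sole → essential)
  40 | 1--000,101-00
  43 | 101011  (sole → essential)
  44 | -01100,101-00,1011-0
  46 | 1011-0  (sole → essential)
  48 | 1--000,110-00
  52 | -10100,110-00
  56 | 1--000,1110-0,11100-
  57 | 11100-  (sole → essential)
  58 | 1110-0  (sole → essential)
  63 | 111111  (sole → essential)
Essential prime implicants: 0--100, 0-01-0, 00-10-, 001-01, 0011-1, 01-011, 10000-, 100111, 101011, 1011-0, 1110-0, 11100-, 111111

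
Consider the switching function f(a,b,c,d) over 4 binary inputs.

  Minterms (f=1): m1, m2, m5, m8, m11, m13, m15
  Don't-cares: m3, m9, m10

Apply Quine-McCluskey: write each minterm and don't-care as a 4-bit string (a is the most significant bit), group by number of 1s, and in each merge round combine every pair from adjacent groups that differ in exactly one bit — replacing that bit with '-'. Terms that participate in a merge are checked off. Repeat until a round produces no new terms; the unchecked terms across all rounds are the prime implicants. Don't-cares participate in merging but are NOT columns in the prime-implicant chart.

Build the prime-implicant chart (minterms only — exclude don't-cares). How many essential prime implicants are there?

Round 0: 0001✓ 0010✓ 0011✓ 0101✓ 1000✓ 1001✓ 1010✓ 1011✓ 1101✓ 1111✓
Round 1: -001✓ -010✓ -011✓ -101✓ 0-01✓ 00-1✓ 001-✓ 1-01✓ 1-11✓ 10-0✓ 10-1✓ 100-✓ 101-✓ 11-1✓
Round 2: --01 -0-1 -01- 1--1 10--
PIs = {--01, -0-1, -01-, 1--1, 10--}
Coverage chart:
  m1: --01,-0-1
  m2: -01- ←essential
  m5: --01 ←essential
  m8: 10-- ←essential
  m11: -0-1,-01-,1--1,10--
  m13: --01,1--1
  m15: 1--1 ←essential
Essential: --01, -01-, 1--1, 10--

4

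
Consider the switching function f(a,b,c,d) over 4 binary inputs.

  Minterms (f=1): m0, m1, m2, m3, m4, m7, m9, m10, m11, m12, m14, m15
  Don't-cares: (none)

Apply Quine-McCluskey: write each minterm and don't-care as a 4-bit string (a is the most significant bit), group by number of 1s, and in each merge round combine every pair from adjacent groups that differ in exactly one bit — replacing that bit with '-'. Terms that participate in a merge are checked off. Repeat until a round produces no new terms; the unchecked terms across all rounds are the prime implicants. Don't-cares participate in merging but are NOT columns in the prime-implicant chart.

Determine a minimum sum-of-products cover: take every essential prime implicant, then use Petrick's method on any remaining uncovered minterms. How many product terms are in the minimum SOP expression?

5

[col 0] 0000*, 0001*, 0010*, 0011*, 0100*, 0111*, 1001*, 1010*, 1011*, 1100*, 1110*, 1111*
[col 1] -001*, -010*, -011*, -100, -111*, 0-00, 0-11*, 00-0*, 00-1*, 000-*, 001-*, 1-10*, 1-11*, 10-1*, 101-*, 11-0, 111-*
[col 2] --11, -0-1, -01-, 00--, 1-1-
Prime implicants: --11, -0-1, -01-, -100, 0-00, 00--, 1-1-, 11-0
PI chart (minterm → PIs covering it):
  0 | 0-00,00--
  1 | -0-1,00--
  2 | -01-,00--
  3 | --11,-0-1,-01-,00--
  4 | -100,0-00
  7 | --11  (sole → essential)
  9 | -0-1  (sole → essential)
  10 | -01-,1-1-
  11 | --11,-0-1,-01-,1-1-
  12 | -100,11-0
  14 | 1-1-,11-0
  15 | --11,1-1-
Essential prime implicants: --11, -0-1
Petrick residual → -01-, 0-00, 11-0
Minimum SOP uses 5 PIs: cd + b'd + b'c + a'c'd' + abd'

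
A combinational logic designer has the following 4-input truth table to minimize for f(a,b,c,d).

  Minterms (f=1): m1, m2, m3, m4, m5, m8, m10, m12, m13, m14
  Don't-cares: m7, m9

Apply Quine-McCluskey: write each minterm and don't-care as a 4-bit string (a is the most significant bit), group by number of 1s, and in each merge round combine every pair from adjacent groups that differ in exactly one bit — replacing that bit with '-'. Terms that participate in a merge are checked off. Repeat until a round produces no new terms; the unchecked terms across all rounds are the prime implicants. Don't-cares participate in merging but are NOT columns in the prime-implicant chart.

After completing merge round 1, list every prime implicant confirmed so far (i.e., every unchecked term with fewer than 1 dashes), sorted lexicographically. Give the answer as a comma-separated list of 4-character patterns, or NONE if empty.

NONE

Round 0: 0001✓ 0010✓ 0011✓ 0100✓ 0101✓ 0111✓ 1000✓ 1001✓ 1010✓ 1100✓ 1101✓ 1110✓
Round 1: -001✓ -010 -100✓ -101✓ 0-01✓ 0-11✓ 00-1✓ 001- 01-1✓ 010-✓ 1-00✓ 1-01✓ 1-10✓ 10-0✓ 100-✓ 11-0✓ 110-✓
Round 2: --01 -10- 0--1 1--0 1-0-
PIs = {--01, -010, -10-, 0--1, 001-, 1--0, 1-0-}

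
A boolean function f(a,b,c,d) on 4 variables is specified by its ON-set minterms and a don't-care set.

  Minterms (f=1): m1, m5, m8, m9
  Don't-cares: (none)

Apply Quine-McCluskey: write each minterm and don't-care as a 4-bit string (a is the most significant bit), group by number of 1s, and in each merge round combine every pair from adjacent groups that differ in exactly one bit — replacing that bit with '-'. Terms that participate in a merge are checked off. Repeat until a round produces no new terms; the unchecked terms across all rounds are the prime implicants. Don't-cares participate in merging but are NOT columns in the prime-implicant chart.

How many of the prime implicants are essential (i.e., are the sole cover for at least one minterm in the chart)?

size-2^0 implicants → 0001(✓)  0101(✓)  1000(✓)  1001(✓)
size-2^1 implicants → -001  0-01  100-
Unchecked terms (primes): -001, 0-01, 100-
Minterm coverage:
  m1 ⊆ -001,0-01
  m5 ⊆ 0-01 [E]
  m8 ⊆ 100- [E]
  m9 ⊆ -001,100-
E = {0-01, 100-}

2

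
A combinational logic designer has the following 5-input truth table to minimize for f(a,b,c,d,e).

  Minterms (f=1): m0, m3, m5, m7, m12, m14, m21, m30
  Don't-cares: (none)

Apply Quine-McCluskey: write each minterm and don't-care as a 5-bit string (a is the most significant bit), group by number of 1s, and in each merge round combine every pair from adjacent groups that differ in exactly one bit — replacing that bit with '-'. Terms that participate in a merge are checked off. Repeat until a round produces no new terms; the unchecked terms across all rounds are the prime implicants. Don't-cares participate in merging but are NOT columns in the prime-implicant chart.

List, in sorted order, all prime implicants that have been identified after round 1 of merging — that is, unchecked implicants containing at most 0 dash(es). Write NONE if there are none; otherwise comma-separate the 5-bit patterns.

00000

[col 0] 00000, 00011*, 00101*, 00111*, 01100*, 01110*, 10101*, 11110*
[col 1] -0101, -1110, 00-11, 001-1, 011-0
Prime implicants: -0101, -1110, 00-11, 00000, 001-1, 011-0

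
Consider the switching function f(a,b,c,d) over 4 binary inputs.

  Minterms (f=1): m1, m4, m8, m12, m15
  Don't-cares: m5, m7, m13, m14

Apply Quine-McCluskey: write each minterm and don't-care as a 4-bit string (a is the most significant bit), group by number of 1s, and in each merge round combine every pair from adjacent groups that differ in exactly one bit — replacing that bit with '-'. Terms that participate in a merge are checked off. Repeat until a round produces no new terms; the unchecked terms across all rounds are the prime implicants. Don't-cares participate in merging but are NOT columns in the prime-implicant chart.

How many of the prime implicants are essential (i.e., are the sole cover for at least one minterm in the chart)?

3

[col 0] 0001*, 0100*, 0101*, 0111*, 1000*, 1100*, 1101*, 1110*, 1111*
[col 1] -100*, -101*, -111*, 0-01, 01-1*, 010-*, 1-00, 11-0*, 11-1*, 110-*, 111-*
[col 2] -1-1, -10-, 11--
Prime implicants: -1-1, -10-, 0-01, 1-00, 11--
PI chart (minterm → PIs covering it):
  1 | 0-01  (sole → essential)
  4 | -10-  (sole → essential)
  8 | 1-00  (sole → essential)
  12 | -10-,1-00,11--
  15 | -1-1,11--
Essential prime implicants: -10-, 0-01, 1-00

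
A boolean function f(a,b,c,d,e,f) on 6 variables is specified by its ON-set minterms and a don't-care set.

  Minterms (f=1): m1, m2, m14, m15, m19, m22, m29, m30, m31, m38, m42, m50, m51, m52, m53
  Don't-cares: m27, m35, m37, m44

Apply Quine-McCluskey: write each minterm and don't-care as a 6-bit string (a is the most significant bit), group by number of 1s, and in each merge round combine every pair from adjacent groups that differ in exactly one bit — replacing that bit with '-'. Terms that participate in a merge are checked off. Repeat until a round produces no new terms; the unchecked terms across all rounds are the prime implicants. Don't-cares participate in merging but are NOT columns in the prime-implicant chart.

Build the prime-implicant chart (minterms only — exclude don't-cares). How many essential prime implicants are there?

Round 0: 000001 000010 001110✓ 001111✓ 010011✓ 010110✓ 011011✓ 011101✓ 011110✓ 011111✓ 100011✓ 100101✓ 100110 101010 101100 110010✓ 110011✓ 110100✓ 110101✓
Round 1: -10011 0-1110✓ 0-1111✓ 00111-✓ 01-011 01-110 011-11 0111-1 01111-✓ 1-0011 1-0101 11001- 11010-
Round 2: 0-111-
PIs = {-10011, 0-111-, 000001, 000010, 01-011, 01-110, 011-11, 0111-1, 1-0011, 1-0101, 100110, 101010, 101100, 11001-, 11010-}
Coverage chart:
  m1: 000001 ←essential
  m2: 000010 ←essential
  m14: 0-111- ←essential
  m15: 0-111- ←essential
  m19: -10011,01-011
  m22: 01-110 ←essential
  m29: 0111-1 ←essential
  m30: 0-111-,01-110
  m31: 0-111-,011-11,0111-1
  m38: 100110 ←essential
  m42: 101010 ←essential
  m50: 11001- ←essential
  m51: -10011,1-0011,11001-
  m52: 11010- ←essential
  m53: 1-0101,11010-
Essential: 0-111-, 000001, 000010, 01-110, 0111-1, 100110, 101010, 11001-, 11010-

9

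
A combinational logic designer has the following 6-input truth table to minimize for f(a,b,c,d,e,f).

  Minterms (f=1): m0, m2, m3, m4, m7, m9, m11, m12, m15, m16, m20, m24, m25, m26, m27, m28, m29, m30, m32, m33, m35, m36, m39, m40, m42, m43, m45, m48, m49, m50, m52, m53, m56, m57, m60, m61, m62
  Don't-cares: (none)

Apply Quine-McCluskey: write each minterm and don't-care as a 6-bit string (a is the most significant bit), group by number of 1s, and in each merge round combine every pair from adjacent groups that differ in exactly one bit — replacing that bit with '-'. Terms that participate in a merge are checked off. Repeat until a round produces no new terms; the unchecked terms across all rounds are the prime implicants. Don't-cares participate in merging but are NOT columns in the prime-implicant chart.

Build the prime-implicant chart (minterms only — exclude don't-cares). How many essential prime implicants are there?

size-2^0 implicants → 000000(✓)  000010(✓)  000011(✓)  000100(✓)  000111(✓)  001001(✓)  001011(✓)  001100(✓)  001111(✓)  010000(✓)  010100(✓)  011000(✓)  011001(✓)  011010(✓)  011011(✓)  011100(✓)  011101(✓)  011110(✓)  100000(✓)  100001(✓)  100011(✓)  100100(✓)  100111(✓)  101000(✓)  101010(✓)  101011(✓)  101101(✓)  110000(✓)  110001(✓)  110010(✓)  110100(✓)  110101(✓)  111000(✓)  111001(✓)  111100(✓)  111101(✓)  111110(✓)
size-2^1 implicants → -00000(✓)  -00011(✓)  -00100(✓)  -00111(✓)  -01011(✓)  -10000(✓)  -10100(✓)  -11000(✓)  -11001(✓)  -11100(✓)  -11101(✓)  -11110(✓)  0-0000(✓)  0-0100(✓)  0-1001(✓)  0-1011(✓)  0-1100(✓)  00-011(✓)  00-100(✓)  00-111(✓)  000-00(✓)  000-11(✓)  0000-0  00001-  001-11(✓)  0010-1(✓)  01-000(✓)  01-100(✓)  010-00(✓)  011-00(✓)  011-01(✓)  011-10(✓)  0110-0(✓)  0110-1(✓)  01100-(✓)  01101-(✓)  0111-0(✓)  01110-(✓)  1-0000(✓)  1-0001(✓)  1-0100(✓)  1-1000(✓)  1-1101  10-000(✓)  10-011(✓)  100-00(✓)  100-11(✓)  1000-1  10000-(✓)  1010-0  10101-  11-000(✓)  11-001(✓)  11-100(✓)  11-101(✓)  110-00(✓)  110-01(✓)  1100-0  11000-(✓)  11010-(✓)  111-00(✓)  111-01(✓)  11100-(✓)  1111-0(✓)  11110-(✓)
size-2^2 implicants → --0000(✓)  --0100(✓)  -0-011  -00-00(✓)  -00-11  -1-000(✓)  -1-100(✓)  -10-00(✓)  -11-00(✓)  -11-01(✓)  -1100-(✓)  -111-0  -1110-(✓)  0--100  0-0-00(✓)  0-10-1  00--11  01--00(✓)  011--0  011-0-(✓)  0110--  1--000  1-0-00(✓)  1-000-  11--00(✓)  11--01(✓)  11-00-(✓)  11-10-(✓)  110-0-(✓)  111-0-(✓)
size-2^3 implicants → --0-00  -1--00  -11-0-  11--0-
Unchecked terms (primes): --0-00, -0-011, -00-11, -1--00, -11-0-, -111-0, 0--100, 0-10-1, 00--11, 0000-0, 00001-, 011--0, 0110--, 1--000, 1-000-, 1-1101, 1000-1, 1010-0, 10101-, 11--0-, 1100-0
Minterm coverage:
  m0 ⊆ --0-00,0000-0
  m2 ⊆ 0000-0,00001-
  m3 ⊆ -0-011,-00-11,00--11,00001-
  m4 ⊆ --0-00,0--100
  m7 ⊆ -00-11,00--11
  m9 ⊆ 0-10-1 [E]
  m11 ⊆ -0-011,0-10-1,00--11
  m12 ⊆ 0--100 [E]
  m15 ⊆ 00--11 [E]
  m16 ⊆ --0-00,-1--00
  m20 ⊆ --0-00,-1--00,0--100
  m24 ⊆ -1--00,-11-0-,011--0,0110--
  m25 ⊆ -11-0-,0-10-1,0110--
  m26 ⊆ 011--0,0110--
  m27 ⊆ 0-10-1,0110--
  m28 ⊆ -1--00,-11-0-,-111-0,0--100,011--0
  m29 ⊆ -11-0- [E]
  m30 ⊆ -111-0,011--0
  m32 ⊆ --0-00,1--000,1-000-
  m33 ⊆ 1-000-,1000-1
  m35 ⊆ -0-011,-00-11,1000-1
  m36 ⊆ --0-00 [E]
  m39 ⊆ -00-11 [E]
  m40 ⊆ 1--000,1010-0
  m42 ⊆ 1010-0,10101-
  m43 ⊆ -0-011,10101-
  m45 ⊆ 1-1101 [E]
  m48 ⊆ --0-00,-1--00,1--000,1-000-,11--0-,1100-0
  m49 ⊆ 1-000-,11--0-
  m50 ⊆ 1100-0 [E]
  m52 ⊆ --0-00,-1--00,11--0-
  m53 ⊆ 11--0- [E]
  m56 ⊆ -1--00,-11-0-,1--000,11--0-
  m57 ⊆ -11-0-,11--0-
  m60 ⊆ -1--00,-11-0-,-111-0,11--0-
  m61 ⊆ -11-0-,1-1101,11--0-
  m62 ⊆ -111-0 [E]
E = {--0-00, -00-11, -11-0-, -111-0, 0--100, 0-10-1, 00--11, 1-1101, 11--0-, 1100-0}

10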